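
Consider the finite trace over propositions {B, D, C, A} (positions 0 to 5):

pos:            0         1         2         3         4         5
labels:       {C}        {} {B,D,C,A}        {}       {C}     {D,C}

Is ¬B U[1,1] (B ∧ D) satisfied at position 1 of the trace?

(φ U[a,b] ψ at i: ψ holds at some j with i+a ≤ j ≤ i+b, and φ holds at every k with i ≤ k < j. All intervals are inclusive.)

Need some j in [2,2] with (B ∧ D), and ¬B at every k in [1,j-1].
  j=2: (B ∧ D) holds; ¬B holds at every k in [1,1] → satisfied.

Yes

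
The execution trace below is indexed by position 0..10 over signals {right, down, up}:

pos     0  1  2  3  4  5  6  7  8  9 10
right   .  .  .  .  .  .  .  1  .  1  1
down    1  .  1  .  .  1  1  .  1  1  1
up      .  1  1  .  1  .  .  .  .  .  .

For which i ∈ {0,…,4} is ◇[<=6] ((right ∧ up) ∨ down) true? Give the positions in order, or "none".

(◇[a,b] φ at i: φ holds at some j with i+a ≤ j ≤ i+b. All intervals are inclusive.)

Evaluate at each i in [0,4]:
  i=0: ✓ (witness j=0)
  i=1: ✓ (witness j=2)
  i=2: ✓ (witness j=2)
  i=3: ✓ (witness j=5)
  i=4: ✓ (witness j=5)

0, 1, 2, 3, 4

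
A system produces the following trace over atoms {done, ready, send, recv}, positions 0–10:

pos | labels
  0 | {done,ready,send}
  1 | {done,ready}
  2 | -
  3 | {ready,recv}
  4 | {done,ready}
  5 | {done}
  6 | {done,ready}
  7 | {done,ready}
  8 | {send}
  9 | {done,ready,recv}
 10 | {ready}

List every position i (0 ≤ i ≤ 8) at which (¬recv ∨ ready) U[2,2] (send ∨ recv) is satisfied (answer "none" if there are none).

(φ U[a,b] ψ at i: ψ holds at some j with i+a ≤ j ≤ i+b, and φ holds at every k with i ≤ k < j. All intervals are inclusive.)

1, 6, 7

Evaluate at each i in [0,8]:
  i=0: ✗ (no rhs in [2,2])
  i=1: ✓ (rhs at j=3; lhs holds on [1,2])
  i=2: ✗ (no rhs in [4,4])
  i=3: ✗ (no rhs in [5,5])
  i=4: ✗ (no rhs in [6,6])
  i=5: ✗ (no rhs in [7,7])
  i=6: ✓ (rhs at j=8; lhs holds on [6,7])
  i=7: ✓ (rhs at j=9; lhs holds on [7,8])
  i=8: ✗ (no rhs in [10,10])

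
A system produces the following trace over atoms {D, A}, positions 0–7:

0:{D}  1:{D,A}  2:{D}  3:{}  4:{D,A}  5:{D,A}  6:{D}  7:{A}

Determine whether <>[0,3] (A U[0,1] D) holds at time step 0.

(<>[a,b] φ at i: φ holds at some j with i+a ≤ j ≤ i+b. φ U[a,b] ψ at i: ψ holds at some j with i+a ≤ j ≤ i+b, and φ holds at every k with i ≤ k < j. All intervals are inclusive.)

Check (A U[0,1] D) at each j in [0,3]:
  j=0: holds
  j=1: holds
  j=2: holds
  j=3: fails
Found at j=0 → formula holds.

True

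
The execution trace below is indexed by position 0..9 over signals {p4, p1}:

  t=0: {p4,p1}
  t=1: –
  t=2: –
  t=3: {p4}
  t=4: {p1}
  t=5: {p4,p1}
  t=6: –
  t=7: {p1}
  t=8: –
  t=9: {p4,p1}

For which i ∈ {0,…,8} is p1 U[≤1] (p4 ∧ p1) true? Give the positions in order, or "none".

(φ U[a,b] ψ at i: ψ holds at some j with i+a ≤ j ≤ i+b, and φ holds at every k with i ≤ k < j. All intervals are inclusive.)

0, 4, 5

Evaluate at each i in [0,8]:
  i=0: ✓ (rhs at j=0)
  i=1: ✗ (no rhs in [1,2])
  i=2: ✗ (no rhs in [2,3])
  i=3: ✗ (no rhs in [3,4])
  i=4: ✓ (rhs at j=5; lhs holds on [4,4])
  i=5: ✓ (rhs at j=5)
  i=6: ✗ (no rhs in [6,7])
  i=7: ✗ (no rhs in [7,8])
  i=8: ✗ (lhs fails at k=8 before rhs at j=9)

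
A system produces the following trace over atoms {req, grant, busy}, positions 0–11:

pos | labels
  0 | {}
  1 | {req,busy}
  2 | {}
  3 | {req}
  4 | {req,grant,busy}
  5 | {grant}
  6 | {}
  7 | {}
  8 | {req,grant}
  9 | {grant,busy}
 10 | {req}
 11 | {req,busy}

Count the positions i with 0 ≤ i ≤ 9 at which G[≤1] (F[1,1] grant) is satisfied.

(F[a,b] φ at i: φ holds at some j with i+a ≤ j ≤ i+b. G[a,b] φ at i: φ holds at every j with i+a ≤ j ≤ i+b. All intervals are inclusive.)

2

Evaluate at each i in [0,9]:
  i=0: ✗ (fails at j=0)
  i=1: ✗ (fails at j=1)
  i=2: ✗ (fails at j=2)
  i=3: ✓ (all of [3,4])
  i=4: ✗ (fails at j=5)
  i=5: ✗ (fails at j=5)
  i=6: ✗ (fails at j=6)
  i=7: ✓ (all of [7,8])
  i=8: ✗ (fails at j=9)
  i=9: ✗ (fails at j=9)
Positions where it holds: {3, 7} → 2.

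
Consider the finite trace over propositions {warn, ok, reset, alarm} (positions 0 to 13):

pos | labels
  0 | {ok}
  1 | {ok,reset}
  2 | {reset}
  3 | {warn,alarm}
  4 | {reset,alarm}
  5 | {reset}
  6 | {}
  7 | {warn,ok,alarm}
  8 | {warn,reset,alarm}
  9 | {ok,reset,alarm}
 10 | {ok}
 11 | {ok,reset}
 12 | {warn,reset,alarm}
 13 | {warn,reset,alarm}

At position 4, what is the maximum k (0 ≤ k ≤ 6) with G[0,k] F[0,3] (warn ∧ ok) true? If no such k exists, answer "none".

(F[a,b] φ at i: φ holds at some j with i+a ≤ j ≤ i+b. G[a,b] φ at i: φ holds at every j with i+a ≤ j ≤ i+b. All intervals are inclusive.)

3

F[0,3] (warn ∧ ok) must hold from j=4 onward; find where it first fails.
  j=4: holds
  j=5: holds
  j=6: holds
  j=7: holds
  j=8: fails
Holds on [4,7], so largest k = 3.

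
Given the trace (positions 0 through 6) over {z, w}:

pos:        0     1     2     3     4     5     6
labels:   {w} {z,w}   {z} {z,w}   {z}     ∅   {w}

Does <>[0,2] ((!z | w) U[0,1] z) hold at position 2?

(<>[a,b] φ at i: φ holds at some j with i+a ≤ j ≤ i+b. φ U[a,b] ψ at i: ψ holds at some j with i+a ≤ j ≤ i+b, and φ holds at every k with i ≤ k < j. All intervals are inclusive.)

True

Check ((!z | w) U[0,1] z) at each j in [2,4]:
  j=2: holds
  j=3: holds
  j=4: holds
Found at j=2 → formula holds.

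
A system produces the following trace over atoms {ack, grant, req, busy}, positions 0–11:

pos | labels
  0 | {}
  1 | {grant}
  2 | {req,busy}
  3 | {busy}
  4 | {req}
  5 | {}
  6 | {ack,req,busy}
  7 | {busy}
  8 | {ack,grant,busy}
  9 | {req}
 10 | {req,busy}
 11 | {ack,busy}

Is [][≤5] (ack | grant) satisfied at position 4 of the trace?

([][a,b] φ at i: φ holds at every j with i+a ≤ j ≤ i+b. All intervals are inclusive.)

False

Check (ack | grant) at every j in [4,9]:
  j=4: false
  j=5: false
  j=6: true
  j=7: false
  j=8: true
  j=9: false
Fails at j=4 → formula fails.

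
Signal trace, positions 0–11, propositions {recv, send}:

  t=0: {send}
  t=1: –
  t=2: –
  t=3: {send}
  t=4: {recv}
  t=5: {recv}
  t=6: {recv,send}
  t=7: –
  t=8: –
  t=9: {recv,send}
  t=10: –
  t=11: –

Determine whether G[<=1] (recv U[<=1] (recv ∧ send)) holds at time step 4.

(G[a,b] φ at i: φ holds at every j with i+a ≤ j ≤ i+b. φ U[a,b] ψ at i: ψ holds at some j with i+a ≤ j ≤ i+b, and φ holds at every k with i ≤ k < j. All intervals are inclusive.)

False

Check (recv U[<=1] (recv ∧ send)) at every j in [4,5]:
  j=4: fails
  j=5: holds
Fails at j=4 → formula fails.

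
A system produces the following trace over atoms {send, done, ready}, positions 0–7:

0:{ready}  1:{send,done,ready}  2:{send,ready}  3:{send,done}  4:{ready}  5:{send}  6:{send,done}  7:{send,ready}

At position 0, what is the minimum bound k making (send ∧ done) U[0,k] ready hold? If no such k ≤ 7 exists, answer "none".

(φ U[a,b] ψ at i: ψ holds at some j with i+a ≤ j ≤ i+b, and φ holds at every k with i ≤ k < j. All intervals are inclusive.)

0

Need earliest j ≥ 0 with ready, and (send ∧ done) at every k in [0,j-1].
  j=0: rhs holds (empty prefix). k = 0.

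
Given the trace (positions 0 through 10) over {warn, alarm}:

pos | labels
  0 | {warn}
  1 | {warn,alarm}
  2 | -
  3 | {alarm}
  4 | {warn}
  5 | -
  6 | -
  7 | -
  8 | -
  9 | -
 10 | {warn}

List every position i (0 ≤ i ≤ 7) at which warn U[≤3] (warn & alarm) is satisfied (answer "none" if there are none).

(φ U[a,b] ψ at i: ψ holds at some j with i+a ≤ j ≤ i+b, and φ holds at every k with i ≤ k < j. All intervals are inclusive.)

0, 1

Evaluate at each i in [0,7]:
  i=0: ✓ (rhs at j=1; lhs holds on [0,0])
  i=1: ✓ (rhs at j=1)
  i=2: ✗ (no rhs in [2,5])
  i=3: ✗ (no rhs in [3,6])
  i=4: ✗ (no rhs in [4,7])
  i=5: ✗ (no rhs in [5,8])
  i=6: ✗ (no rhs in [6,9])
  i=7: ✗ (no rhs in [7,10])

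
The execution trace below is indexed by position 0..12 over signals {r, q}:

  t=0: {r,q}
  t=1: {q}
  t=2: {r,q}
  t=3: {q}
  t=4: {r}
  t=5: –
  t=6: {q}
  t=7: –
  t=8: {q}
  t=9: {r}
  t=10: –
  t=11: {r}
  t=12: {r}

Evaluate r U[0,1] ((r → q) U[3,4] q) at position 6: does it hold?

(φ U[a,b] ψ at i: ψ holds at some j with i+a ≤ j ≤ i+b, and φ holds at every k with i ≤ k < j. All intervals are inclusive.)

Does not hold

Need some j in [6,7] with ((r → q) U[3,4] q), and r at every k in [6,j-1].
  j=6: ((r → q) U[3,4] q) — fails.
  j=7: ((r → q) U[3,4] q) — fails.
No j in the window works → until fails.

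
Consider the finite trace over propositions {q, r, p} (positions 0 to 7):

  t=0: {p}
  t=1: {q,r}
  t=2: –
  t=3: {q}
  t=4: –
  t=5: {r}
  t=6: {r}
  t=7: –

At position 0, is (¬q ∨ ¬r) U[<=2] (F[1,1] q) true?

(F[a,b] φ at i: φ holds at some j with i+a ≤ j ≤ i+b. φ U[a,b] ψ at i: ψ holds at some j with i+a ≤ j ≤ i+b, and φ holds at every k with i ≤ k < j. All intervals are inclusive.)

Need some j in [0,2] with F[1,1] q, and (¬q ∨ ¬r) at every k in [0,j-1].
  j=0: F[1,1] q holds; no prefix to check → satisfied.

Holds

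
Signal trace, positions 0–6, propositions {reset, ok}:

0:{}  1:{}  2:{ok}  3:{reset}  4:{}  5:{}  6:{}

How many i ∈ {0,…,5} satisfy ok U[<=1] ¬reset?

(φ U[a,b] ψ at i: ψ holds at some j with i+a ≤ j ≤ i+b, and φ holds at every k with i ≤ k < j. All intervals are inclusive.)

Evaluate at each i in [0,5]:
  i=0: ✓ (rhs at j=0)
  i=1: ✓ (rhs at j=1)
  i=2: ✓ (rhs at j=2)
  i=3: ✗ (lhs fails at k=3 before rhs at j=4)
  i=4: ✓ (rhs at j=4)
  i=5: ✓ (rhs at j=5)
Positions where it holds: {0, 1, 2, 4, 5} → 5.

5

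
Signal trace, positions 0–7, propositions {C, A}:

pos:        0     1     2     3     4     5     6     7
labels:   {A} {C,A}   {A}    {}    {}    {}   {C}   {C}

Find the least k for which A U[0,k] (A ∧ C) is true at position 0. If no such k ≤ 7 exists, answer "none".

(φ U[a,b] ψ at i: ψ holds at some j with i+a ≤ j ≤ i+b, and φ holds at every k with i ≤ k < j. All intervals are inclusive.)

Need earliest j ≥ 0 with (A ∧ C), and A at every k in [0,j-1].
  j=0: rhs fails.
  j=1: rhs holds; lhs holds on [0,0]. k = 1.

1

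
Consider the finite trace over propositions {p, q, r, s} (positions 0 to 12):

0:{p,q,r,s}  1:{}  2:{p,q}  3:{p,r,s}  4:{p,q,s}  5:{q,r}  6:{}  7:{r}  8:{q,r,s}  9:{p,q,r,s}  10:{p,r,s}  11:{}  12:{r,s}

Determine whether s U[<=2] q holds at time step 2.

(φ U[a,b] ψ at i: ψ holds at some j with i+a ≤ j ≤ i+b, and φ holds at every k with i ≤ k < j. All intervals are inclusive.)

Holds

Need some j in [2,4] with q, and s at every k in [2,j-1].
  j=2: q holds; no prefix to check → satisfied.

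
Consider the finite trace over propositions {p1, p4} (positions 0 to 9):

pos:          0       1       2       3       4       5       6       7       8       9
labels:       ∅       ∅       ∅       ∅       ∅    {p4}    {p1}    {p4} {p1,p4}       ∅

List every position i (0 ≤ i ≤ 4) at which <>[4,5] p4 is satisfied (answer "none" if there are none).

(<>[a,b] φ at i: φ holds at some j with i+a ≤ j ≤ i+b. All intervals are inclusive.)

Evaluate at each i in [0,4]:
  i=0: ✓ (witness j=5)
  i=1: ✓ (witness j=5)
  i=2: ✓ (witness j=7)
  i=3: ✓ (witness j=7)
  i=4: ✓ (witness j=8)

0, 1, 2, 3, 4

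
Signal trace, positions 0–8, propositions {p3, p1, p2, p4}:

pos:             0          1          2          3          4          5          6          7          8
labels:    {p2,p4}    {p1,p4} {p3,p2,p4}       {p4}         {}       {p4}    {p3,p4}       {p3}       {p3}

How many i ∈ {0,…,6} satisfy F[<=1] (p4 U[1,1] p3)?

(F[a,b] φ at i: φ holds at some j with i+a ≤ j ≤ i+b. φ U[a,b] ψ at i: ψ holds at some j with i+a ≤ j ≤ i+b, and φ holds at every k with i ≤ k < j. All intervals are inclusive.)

Evaluate at each i in [0,6]:
  i=0: ✓ (witness j=1)
  i=1: ✓ (witness j=1)
  i=2: ✗ (none in [2,3])
  i=3: ✗ (none in [3,4])
  i=4: ✓ (witness j=5)
  i=5: ✓ (witness j=5)
  i=6: ✓ (witness j=6)
Positions where it holds: {0, 1, 4, 5, 6} → 5.

5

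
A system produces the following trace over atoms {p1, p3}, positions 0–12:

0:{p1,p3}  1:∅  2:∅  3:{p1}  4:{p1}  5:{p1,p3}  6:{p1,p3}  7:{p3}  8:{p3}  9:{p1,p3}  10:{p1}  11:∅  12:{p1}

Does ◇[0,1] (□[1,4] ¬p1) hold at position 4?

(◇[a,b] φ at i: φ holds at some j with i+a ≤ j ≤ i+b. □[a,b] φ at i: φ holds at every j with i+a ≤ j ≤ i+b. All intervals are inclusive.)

Check □[1,4] ¬p1 at each j in [4,5]:
  j=4: fails at 5
  j=5: fails at 6
No position in the window satisfies it → formula fails.

Does not hold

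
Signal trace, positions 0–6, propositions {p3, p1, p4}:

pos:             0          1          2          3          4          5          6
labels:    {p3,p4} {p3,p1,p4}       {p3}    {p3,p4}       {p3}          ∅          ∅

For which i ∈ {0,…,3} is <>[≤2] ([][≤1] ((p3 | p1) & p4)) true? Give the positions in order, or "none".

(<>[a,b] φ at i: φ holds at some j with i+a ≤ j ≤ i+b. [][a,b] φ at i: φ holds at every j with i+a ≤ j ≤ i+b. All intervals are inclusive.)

Evaluate at each i in [0,3]:
  i=0: ✓ (witness j=0)
  i=1: ✗ (none in [1,3])
  i=2: ✗ (none in [2,4])
  i=3: ✗ (none in [3,5])

0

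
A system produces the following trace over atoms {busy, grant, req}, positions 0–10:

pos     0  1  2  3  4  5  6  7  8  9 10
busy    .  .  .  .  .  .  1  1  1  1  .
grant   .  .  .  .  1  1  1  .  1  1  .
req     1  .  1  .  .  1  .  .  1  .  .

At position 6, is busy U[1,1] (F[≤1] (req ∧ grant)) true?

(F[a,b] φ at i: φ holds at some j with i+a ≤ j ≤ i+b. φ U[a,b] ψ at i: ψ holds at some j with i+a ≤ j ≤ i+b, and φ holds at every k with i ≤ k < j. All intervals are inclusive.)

True

Need some j in [7,7] with F[≤1] (req ∧ grant), and busy at every k in [6,j-1].
  j=7: F[≤1] (req ∧ grant) holds; busy holds at every k in [6,6] → satisfied.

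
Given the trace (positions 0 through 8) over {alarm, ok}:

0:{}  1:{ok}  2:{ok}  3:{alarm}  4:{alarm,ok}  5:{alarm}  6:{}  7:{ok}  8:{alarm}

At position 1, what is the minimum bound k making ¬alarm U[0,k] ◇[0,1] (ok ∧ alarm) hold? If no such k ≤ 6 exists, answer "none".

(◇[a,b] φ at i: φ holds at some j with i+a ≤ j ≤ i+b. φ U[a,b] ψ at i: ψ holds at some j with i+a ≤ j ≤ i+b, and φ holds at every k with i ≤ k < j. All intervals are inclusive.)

Need earliest j ≥ 1 with ◇[0,1] (ok ∧ alarm), and ¬alarm at every k in [1,j-1].
  j=1: rhs fails.
  j=2: rhs fails.
  j=3: rhs holds; lhs holds on [1,2]. k = 2.

2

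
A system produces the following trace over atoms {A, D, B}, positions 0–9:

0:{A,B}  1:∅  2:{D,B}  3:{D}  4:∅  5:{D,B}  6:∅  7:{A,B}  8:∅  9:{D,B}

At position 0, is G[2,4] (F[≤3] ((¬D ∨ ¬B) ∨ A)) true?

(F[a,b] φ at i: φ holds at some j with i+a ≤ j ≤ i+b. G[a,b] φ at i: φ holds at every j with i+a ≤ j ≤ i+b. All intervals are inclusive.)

Yes

Check F[≤3] ((¬D ∨ ¬B) ∨ A) at every j in [2,4]:
  j=2: holds (witness at 3)
  j=3: holds (witness at 3)
  j=4: holds (witness at 4)
All positions satisfy it → formula holds.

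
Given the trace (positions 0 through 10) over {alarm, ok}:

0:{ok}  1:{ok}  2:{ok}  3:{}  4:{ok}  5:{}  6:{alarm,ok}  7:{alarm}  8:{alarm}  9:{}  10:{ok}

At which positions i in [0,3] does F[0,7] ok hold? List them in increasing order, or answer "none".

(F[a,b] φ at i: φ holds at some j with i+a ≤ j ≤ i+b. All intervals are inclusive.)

Evaluate at each i in [0,3]:
  i=0: ✓ (witness j=0)
  i=1: ✓ (witness j=1)
  i=2: ✓ (witness j=2)
  i=3: ✓ (witness j=4)

0, 1, 2, 3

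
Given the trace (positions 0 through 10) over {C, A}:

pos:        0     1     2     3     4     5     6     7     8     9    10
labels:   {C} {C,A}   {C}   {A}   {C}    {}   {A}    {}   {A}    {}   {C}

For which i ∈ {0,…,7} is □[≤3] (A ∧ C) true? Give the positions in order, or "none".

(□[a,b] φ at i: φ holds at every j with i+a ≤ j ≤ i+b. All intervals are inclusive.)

none

Evaluate at each i in [0,7]:
  i=0: ✗ (fails at j=0)
  i=1: ✗ (fails at j=2)
  i=2: ✗ (fails at j=2)
  i=3: ✗ (fails at j=3)
  i=4: ✗ (fails at j=4)
  i=5: ✗ (fails at j=5)
  i=6: ✗ (fails at j=6)
  i=7: ✗ (fails at j=7)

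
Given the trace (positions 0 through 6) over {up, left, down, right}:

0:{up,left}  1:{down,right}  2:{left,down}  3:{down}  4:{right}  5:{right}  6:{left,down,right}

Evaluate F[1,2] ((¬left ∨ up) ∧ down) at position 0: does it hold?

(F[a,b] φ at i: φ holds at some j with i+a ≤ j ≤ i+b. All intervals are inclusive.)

Yes

Check ((¬left ∨ up) ∧ down) at each j in [1,2]:
  j=1: true
  j=2: false
Found at j=1 → formula holds.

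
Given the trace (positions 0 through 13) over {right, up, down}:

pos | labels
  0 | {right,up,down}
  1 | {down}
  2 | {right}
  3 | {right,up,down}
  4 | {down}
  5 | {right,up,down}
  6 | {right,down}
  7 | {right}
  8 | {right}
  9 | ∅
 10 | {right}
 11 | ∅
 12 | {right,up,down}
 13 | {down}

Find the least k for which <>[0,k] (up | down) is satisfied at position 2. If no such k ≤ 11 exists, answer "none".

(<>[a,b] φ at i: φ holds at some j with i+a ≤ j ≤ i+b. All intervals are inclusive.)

1

Scan j = 2,3,… for (up | down):
  j=2: fails
  j=3: holds
First hit at j=3, so smallest k = 3-2 = 1.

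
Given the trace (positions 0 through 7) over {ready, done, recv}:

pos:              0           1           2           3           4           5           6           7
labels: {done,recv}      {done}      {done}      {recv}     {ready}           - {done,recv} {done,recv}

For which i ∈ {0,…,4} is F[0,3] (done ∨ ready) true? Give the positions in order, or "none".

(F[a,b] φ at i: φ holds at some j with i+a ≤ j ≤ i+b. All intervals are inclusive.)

0, 1, 2, 3, 4

Evaluate at each i in [0,4]:
  i=0: ✓ (witness j=0)
  i=1: ✓ (witness j=1)
  i=2: ✓ (witness j=2)
  i=3: ✓ (witness j=4)
  i=4: ✓ (witness j=4)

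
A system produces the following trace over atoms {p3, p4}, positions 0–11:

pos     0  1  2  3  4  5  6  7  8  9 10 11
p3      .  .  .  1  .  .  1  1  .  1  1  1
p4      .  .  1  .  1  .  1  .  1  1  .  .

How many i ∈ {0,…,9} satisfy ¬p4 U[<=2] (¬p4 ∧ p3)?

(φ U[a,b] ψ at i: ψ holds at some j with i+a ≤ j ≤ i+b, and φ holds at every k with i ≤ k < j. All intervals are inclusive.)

2

Evaluate at each i in [0,9]:
  i=0: ✗ (no rhs in [0,2])
  i=1: ✗ (lhs fails at k=2 before rhs at j=3)
  i=2: ✗ (lhs fails at k=2 before rhs at j=3)
  i=3: ✓ (rhs at j=3)
  i=4: ✗ (no rhs in [4,6])
  i=5: ✗ (lhs fails at k=6 before rhs at j=7)
  i=6: ✗ (lhs fails at k=6 before rhs at j=7)
  i=7: ✓ (rhs at j=7)
  i=8: ✗ (lhs fails at k=8 before rhs at j=10)
  i=9: ✗ (lhs fails at k=9 before rhs at j=10)
Positions where it holds: {3, 7} → 2.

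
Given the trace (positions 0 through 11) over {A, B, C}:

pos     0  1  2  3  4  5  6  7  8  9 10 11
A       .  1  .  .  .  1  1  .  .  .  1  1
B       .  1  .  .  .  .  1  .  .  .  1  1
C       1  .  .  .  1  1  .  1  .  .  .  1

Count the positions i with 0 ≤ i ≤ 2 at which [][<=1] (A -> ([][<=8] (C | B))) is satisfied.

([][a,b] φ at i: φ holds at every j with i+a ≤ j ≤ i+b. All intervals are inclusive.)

Evaluate at each i in [0,2]:
  i=0: ✗ (fails at j=1)
  i=1: ✗ (fails at j=1)
  i=2: ✓ (all of [2,3])
Positions where it holds: {2} → 1.

1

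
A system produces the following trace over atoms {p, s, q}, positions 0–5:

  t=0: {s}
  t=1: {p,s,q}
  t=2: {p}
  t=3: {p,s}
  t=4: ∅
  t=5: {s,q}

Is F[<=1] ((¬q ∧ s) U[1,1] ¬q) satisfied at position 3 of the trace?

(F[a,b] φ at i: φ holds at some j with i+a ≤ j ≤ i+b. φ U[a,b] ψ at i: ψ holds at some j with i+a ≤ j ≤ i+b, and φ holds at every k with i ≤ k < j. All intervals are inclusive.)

True

Check ((¬q ∧ s) U[1,1] ¬q) at each j in [3,4]:
  j=3: holds
  j=4: fails
Found at j=3 → formula holds.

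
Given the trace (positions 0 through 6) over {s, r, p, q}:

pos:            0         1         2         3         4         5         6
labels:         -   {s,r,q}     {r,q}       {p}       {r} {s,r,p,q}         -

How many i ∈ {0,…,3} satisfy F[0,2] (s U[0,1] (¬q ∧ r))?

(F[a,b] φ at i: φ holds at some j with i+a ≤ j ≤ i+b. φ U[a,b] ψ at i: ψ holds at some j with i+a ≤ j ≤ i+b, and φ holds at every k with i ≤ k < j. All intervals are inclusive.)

Evaluate at each i in [0,3]:
  i=0: ✗ (none in [0,2])
  i=1: ✗ (none in [1,3])
  i=2: ✓ (witness j=4)
  i=3: ✓ (witness j=4)
Positions where it holds: {2, 3} → 2.

2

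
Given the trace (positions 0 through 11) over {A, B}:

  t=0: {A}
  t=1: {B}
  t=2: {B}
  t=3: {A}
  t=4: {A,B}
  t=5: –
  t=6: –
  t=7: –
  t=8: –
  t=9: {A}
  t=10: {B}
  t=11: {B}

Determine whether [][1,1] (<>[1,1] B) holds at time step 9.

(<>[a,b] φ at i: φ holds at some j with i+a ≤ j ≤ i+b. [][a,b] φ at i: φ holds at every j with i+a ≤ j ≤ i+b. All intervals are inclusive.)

Check <>[1,1] B at every j in [10,10]:
  j=10: holds (witness at 11)
All positions satisfy it → formula holds.

True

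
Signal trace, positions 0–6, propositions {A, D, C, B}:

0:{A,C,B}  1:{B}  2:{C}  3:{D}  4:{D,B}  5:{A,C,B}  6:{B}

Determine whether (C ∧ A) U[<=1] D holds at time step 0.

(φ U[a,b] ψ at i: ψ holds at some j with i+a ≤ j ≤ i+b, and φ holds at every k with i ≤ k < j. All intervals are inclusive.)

Need some j in [0,1] with D, and (C ∧ A) at every k in [0,j-1].
  j=0: D false.
  j=1: D false.
No j in the window works → until fails.

False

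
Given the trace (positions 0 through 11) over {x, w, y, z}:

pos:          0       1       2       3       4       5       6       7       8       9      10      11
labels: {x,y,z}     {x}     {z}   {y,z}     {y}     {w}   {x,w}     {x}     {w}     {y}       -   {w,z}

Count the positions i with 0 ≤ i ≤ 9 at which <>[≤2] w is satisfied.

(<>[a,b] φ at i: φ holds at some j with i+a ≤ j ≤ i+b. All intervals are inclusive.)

Evaluate at each i in [0,9]:
  i=0: ✗ (none in [0,2])
  i=1: ✗ (none in [1,3])
  i=2: ✗ (none in [2,4])
  i=3: ✓ (witness j=5)
  i=4: ✓ (witness j=5)
  i=5: ✓ (witness j=5)
  i=6: ✓ (witness j=6)
  i=7: ✓ (witness j=8)
  i=8: ✓ (witness j=8)
  i=9: ✓ (witness j=11)
Positions where it holds: {3, 4, 5, 6, 7, 8, 9} → 7.

7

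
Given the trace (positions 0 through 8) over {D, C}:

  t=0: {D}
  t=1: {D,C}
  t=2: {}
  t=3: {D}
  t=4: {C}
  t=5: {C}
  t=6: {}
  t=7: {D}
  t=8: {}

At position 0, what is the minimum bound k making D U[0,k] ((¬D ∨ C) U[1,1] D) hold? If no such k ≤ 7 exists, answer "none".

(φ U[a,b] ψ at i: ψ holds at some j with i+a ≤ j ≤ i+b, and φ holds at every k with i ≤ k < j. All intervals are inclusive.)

Need earliest j ≥ 0 with ((¬D ∨ C) U[1,1] D), and D at every k in [0,j-1].
  j=0: rhs fails.
  j=1: rhs fails.
  j=2: rhs holds; lhs holds on [0,1]. k = 2.

2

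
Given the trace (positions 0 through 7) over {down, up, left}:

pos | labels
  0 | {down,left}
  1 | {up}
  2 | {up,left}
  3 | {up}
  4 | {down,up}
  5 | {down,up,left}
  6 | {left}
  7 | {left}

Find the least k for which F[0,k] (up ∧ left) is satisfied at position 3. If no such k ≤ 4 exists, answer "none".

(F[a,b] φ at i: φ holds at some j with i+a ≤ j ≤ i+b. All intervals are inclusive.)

Scan j = 3,4,… for (up ∧ left):
  j=3: fails
  j=4: fails
  j=5: holds
First hit at j=5, so smallest k = 5-3 = 2.

2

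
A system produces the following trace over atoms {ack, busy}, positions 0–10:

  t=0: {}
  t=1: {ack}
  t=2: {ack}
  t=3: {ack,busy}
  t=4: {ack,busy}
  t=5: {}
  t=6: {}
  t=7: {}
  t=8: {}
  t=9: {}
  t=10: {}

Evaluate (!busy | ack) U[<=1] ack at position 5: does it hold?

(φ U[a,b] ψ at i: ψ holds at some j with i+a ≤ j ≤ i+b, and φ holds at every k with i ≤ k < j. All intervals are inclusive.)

No

Need some j in [5,6] with ack, and (!busy | ack) at every k in [5,j-1].
  j=5: ack false.
  j=6: ack false.
No j in the window works → until fails.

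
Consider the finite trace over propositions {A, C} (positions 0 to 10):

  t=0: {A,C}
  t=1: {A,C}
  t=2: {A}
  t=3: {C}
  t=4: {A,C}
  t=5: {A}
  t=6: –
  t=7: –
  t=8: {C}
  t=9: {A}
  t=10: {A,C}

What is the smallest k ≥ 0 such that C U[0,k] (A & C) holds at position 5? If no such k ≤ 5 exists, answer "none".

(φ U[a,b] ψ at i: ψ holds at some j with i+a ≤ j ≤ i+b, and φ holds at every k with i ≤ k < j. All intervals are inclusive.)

Need earliest j ≥ 5 with (A & C), and C at every k in [5,j-1].
  j=5: rhs fails.
  j=6: rhs fails.
  j=7: rhs fails.
  j=8: rhs fails.
  j=9: rhs fails.
  j=10: rhs holds but lhs fails at k=5.
No witness within the range → none.

none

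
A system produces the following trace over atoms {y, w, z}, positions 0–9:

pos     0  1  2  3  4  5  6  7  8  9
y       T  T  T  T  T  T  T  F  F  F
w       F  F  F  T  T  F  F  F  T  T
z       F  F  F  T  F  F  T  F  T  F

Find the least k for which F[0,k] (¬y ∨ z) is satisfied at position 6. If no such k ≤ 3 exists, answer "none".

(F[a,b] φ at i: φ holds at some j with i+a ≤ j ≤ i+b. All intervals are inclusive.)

0

Scan j = 6,7,… for (¬y ∨ z):
  j=6: holds
First hit at j=6, so smallest k = 6-6 = 0.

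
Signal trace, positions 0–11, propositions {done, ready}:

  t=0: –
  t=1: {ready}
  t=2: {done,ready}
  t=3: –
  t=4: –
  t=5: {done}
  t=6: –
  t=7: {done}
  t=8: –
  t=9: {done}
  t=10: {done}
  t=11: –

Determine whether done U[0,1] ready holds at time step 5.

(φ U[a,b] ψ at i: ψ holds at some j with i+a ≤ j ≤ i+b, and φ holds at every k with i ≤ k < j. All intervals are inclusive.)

False

Need some j in [5,6] with ready, and done at every k in [5,j-1].
  j=5: ready false.
  j=6: ready false.
No j in the window works → until fails.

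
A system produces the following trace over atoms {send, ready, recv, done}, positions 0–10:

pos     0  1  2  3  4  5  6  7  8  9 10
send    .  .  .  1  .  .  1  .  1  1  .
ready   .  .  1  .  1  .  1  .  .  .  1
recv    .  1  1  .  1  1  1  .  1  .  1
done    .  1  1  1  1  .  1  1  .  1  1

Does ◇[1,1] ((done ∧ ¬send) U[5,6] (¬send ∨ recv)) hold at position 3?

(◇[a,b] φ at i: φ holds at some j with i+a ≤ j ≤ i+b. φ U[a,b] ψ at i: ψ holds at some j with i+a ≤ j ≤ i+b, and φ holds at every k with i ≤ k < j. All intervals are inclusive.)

Does not hold

Check ((done ∧ ¬send) U[5,6] (¬send ∨ recv)) at each j in [4,4]:
  j=4: fails
No position in the window satisfies it → formula fails.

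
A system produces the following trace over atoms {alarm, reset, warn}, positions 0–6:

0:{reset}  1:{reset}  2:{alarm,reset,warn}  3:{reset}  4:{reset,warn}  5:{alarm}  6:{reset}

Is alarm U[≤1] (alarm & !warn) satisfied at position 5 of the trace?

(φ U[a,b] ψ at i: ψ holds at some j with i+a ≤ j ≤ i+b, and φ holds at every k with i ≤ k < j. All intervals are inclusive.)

Need some j in [5,6] with (alarm & !warn), and alarm at every k in [5,j-1].
  j=5: (alarm & !warn) holds; no prefix to check → satisfied.

Yes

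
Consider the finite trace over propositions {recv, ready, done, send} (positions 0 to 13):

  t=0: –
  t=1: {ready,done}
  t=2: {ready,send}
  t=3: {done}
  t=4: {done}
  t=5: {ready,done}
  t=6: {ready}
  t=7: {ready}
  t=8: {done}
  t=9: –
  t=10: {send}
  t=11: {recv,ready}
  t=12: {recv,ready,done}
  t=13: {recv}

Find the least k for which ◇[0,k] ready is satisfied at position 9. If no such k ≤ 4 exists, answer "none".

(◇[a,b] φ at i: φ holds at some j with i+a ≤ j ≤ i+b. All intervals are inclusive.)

Scan j = 9,10,… for ready:
  j=9: fails
  j=10: fails
  j=11: holds
First hit at j=11, so smallest k = 11-9 = 2.

2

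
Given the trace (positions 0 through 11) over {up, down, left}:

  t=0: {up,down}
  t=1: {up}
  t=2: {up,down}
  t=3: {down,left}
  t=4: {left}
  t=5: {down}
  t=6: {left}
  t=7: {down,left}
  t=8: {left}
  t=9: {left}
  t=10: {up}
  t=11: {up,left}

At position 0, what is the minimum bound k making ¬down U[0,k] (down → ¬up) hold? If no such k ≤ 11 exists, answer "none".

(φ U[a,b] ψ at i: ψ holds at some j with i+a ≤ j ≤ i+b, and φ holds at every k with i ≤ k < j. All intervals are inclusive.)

Need earliest j ≥ 0 with (down → ¬up), and ¬down at every k in [0,j-1].
  j=0: rhs fails.
  j=1: rhs holds but lhs fails at k=0.
  j=2: rhs fails.
  j=3: rhs holds but lhs fails at k=0.
  j=4: rhs holds but lhs fails at k=0.
  j=5: rhs holds but lhs fails at k=0.
  j=6: rhs holds but lhs fails at k=0.
  j=7: rhs holds but lhs fails at k=0.
  j=8: rhs holds but lhs fails at k=0.
  j=9: rhs holds but lhs fails at k=0.
  j=10: rhs holds but lhs fails at k=0.
  j=11: rhs holds but lhs fails at k=0.
No witness within the range → none.

none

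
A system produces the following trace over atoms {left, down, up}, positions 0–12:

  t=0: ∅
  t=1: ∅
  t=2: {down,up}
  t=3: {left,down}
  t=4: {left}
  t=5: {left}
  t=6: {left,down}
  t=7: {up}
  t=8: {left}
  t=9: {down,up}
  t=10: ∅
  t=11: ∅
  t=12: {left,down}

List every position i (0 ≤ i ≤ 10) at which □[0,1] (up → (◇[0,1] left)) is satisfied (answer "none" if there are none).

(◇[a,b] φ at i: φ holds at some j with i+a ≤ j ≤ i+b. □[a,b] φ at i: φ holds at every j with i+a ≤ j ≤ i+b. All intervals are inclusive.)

Evaluate at each i in [0,10]:
  i=0: ✓ (all of [0,1])
  i=1: ✓ (all of [1,2])
  i=2: ✓ (all of [2,3])
  i=3: ✓ (all of [3,4])
  i=4: ✓ (all of [4,5])
  i=5: ✓ (all of [5,6])
  i=6: ✓ (all of [6,7])
  i=7: ✓ (all of [7,8])
  i=8: ✗ (fails at j=9)
  i=9: ✗ (fails at j=9)
  i=10: ✓ (all of [10,11])

0, 1, 2, 3, 4, 5, 6, 7, 10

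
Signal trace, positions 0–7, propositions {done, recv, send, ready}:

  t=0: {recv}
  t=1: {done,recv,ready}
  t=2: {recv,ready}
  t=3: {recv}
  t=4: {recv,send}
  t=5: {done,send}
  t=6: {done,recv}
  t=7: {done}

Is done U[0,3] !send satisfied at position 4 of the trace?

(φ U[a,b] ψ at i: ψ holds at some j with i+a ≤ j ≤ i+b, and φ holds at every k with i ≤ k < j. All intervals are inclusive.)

Need some j in [4,7] with !send, and done at every k in [4,j-1].
  j=4: !send false.
  j=5: !send false.
  j=6: !send holds, but done fails at k=4 → not this j.
  j=7: !send holds, but done fails at k=4 → not this j.
No j in the window works → until fails.

No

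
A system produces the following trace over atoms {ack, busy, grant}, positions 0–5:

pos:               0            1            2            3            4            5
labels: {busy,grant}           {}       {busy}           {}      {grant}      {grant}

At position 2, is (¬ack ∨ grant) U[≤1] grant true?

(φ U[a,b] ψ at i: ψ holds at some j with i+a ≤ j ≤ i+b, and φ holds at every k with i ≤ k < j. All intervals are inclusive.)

False

Need some j in [2,3] with grant, and (¬ack ∨ grant) at every k in [2,j-1].
  j=2: grant false.
  j=3: grant false.
No j in the window works → until fails.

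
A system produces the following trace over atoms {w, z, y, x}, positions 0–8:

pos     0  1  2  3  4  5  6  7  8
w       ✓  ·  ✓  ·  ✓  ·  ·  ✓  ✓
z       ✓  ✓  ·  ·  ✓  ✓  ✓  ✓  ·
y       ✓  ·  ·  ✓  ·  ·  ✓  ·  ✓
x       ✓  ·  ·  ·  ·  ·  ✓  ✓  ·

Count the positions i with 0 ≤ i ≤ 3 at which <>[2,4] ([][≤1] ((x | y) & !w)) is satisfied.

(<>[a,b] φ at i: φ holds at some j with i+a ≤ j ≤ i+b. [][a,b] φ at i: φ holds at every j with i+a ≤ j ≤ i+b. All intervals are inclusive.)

0

Evaluate at each i in [0,3]:
  i=0: ✗ (none in [2,4])
  i=1: ✗ (none in [3,5])
  i=2: ✗ (none in [4,6])
  i=3: ✗ (none in [5,7])
Positions where it holds: {} → 0.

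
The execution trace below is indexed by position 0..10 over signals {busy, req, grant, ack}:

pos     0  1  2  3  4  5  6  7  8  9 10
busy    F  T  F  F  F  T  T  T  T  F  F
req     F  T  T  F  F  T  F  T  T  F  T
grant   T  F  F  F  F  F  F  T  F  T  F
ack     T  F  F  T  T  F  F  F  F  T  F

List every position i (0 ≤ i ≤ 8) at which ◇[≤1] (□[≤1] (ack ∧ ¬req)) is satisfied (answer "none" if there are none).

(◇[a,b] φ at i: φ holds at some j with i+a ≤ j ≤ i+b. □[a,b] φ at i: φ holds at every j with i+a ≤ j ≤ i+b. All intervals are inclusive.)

Evaluate at each i in [0,8]:
  i=0: ✗ (none in [0,1])
  i=1: ✗ (none in [1,2])
  i=2: ✓ (witness j=3)
  i=3: ✓ (witness j=3)
  i=4: ✗ (none in [4,5])
  i=5: ✗ (none in [5,6])
  i=6: ✗ (none in [6,7])
  i=7: ✗ (none in [7,8])
  i=8: ✗ (none in [8,9])

2, 3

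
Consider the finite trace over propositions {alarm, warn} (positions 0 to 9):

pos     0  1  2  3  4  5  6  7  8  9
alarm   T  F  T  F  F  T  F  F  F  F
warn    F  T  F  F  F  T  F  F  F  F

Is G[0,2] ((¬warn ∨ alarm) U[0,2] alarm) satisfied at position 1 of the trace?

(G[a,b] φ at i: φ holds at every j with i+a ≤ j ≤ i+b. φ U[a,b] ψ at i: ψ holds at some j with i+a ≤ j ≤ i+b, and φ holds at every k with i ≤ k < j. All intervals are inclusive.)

Check ((¬warn ∨ alarm) U[0,2] alarm) at every j in [1,3]:
  j=1: fails
  j=2: holds
  j=3: holds
Fails at j=1 → formula fails.

No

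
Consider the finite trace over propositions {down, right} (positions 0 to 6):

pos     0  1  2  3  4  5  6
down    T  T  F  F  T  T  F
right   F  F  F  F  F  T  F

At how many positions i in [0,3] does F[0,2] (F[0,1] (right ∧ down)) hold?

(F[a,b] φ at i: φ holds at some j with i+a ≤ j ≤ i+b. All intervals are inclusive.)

Evaluate at each i in [0,3]:
  i=0: ✗ (none in [0,2])
  i=1: ✗ (none in [1,3])
  i=2: ✓ (witness j=4)
  i=3: ✓ (witness j=4)
Positions where it holds: {2, 3} → 2.

2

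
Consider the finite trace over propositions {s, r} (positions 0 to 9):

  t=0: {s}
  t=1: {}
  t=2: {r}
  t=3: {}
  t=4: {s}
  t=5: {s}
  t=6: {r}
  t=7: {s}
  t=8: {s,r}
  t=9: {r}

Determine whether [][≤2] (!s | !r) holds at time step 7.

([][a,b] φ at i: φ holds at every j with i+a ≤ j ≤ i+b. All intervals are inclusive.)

False

Check (!s | !r) at every j in [7,9]:
  j=7: true
  j=8: false
  j=9: true
Fails at j=8 → formula fails.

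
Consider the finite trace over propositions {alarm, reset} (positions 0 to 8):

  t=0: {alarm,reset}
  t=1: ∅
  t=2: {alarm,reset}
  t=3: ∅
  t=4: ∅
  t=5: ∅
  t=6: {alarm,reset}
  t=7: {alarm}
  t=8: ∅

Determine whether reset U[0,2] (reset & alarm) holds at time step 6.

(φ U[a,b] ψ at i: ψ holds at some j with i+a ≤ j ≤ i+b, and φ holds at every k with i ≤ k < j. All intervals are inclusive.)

Need some j in [6,8] with (reset & alarm), and reset at every k in [6,j-1].
  j=6: (reset & alarm) holds; no prefix to check → satisfied.

Yes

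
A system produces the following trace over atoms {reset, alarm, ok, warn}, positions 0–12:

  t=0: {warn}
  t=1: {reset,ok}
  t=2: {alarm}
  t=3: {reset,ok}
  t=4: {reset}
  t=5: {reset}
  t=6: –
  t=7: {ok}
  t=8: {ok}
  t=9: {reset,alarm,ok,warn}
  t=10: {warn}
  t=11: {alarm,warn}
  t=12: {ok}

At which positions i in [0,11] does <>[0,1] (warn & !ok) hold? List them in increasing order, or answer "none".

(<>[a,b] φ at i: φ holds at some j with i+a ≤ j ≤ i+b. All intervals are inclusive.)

0, 9, 10, 11

Evaluate at each i in [0,11]:
  i=0: ✓ (witness j=0)
  i=1: ✗ (none in [1,2])
  i=2: ✗ (none in [2,3])
  i=3: ✗ (none in [3,4])
  i=4: ✗ (none in [4,5])
  i=5: ✗ (none in [5,6])
  i=6: ✗ (none in [6,7])
  i=7: ✗ (none in [7,8])
  i=8: ✗ (none in [8,9])
  i=9: ✓ (witness j=10)
  i=10: ✓ (witness j=10)
  i=11: ✓ (witness j=11)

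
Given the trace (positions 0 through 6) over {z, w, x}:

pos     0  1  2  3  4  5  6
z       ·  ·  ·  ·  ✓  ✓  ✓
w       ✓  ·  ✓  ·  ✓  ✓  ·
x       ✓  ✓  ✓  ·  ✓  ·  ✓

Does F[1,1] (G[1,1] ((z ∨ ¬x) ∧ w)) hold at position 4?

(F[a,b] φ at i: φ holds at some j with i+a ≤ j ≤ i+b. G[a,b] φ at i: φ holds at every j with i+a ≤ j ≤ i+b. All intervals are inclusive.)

Check G[1,1] ((z ∨ ¬x) ∧ w) at each j in [5,5]:
  j=5: fails at 6
No position in the window satisfies it → formula fails.

False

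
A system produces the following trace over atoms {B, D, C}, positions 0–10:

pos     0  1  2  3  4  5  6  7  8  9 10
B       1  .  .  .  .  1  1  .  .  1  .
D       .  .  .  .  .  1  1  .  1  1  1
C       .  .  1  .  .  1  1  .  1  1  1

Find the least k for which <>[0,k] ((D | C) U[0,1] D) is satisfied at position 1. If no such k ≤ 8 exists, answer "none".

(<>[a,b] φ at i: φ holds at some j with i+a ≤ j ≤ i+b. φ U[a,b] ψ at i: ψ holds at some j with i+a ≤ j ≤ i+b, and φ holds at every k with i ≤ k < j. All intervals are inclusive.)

4

Scan j = 1,2,… for ((D | C) U[0,1] D):
  j=1: fails
  j=2: fails
  j=3: fails
  j=4: fails
  j=5: holds
First hit at j=5, so smallest k = 5-1 = 4.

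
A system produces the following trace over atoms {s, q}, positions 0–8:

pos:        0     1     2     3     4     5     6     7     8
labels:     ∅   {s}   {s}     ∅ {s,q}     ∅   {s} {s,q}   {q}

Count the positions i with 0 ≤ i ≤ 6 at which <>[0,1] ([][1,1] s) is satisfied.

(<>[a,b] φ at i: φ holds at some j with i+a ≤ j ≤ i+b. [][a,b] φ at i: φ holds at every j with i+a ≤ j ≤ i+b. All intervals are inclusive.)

7

Evaluate at each i in [0,6]:
  i=0: ✓ (witness j=0)
  i=1: ✓ (witness j=1)
  i=2: ✓ (witness j=3)
  i=3: ✓ (witness j=3)
  i=4: ✓ (witness j=5)
  i=5: ✓ (witness j=5)
  i=6: ✓ (witness j=6)
Positions where it holds: {0, 1, 2, 3, 4, 5, 6} → 7.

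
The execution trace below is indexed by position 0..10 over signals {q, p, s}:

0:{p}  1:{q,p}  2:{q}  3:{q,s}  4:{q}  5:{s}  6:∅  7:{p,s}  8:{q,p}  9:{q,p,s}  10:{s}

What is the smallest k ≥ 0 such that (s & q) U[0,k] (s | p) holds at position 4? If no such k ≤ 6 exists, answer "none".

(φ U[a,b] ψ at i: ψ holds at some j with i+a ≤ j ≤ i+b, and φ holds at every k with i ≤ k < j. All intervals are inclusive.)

Need earliest j ≥ 4 with (s | p), and (s & q) at every k in [4,j-1].
  j=4: rhs fails.
  j=5: rhs holds but lhs fails at k=4.
  j=6: rhs fails.
  j=7: rhs holds but lhs fails at k=4.
  j=8: rhs holds but lhs fails at k=4.
  j=9: rhs holds but lhs fails at k=4.
  j=10: rhs holds but lhs fails at k=4.
No witness within the range → none.

none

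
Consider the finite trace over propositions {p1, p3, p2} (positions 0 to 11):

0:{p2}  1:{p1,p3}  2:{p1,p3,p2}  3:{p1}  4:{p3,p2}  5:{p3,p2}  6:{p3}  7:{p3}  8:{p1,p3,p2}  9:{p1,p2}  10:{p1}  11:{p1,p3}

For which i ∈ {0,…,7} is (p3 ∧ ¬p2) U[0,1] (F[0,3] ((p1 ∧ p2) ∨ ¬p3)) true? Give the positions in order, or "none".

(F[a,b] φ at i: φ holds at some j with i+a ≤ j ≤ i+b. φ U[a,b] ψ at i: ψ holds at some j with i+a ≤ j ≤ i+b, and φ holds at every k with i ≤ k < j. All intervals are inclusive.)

Evaluate at each i in [0,7]:
  i=0: ✓ (rhs at j=0)
  i=1: ✓ (rhs at j=1)
  i=2: ✓ (rhs at j=2)
  i=3: ✓ (rhs at j=3)
  i=4: ✗ (lhs fails at k=4 before rhs at j=5)
  i=5: ✓ (rhs at j=5)
  i=6: ✓ (rhs at j=6)
  i=7: ✓ (rhs at j=7)

0, 1, 2, 3, 5, 6, 7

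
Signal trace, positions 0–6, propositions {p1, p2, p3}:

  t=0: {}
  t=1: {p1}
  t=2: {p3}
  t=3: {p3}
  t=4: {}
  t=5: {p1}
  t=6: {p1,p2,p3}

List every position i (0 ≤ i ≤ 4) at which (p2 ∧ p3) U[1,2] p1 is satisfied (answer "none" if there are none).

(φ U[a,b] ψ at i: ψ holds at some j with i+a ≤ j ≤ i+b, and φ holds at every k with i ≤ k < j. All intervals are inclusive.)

Evaluate at each i in [0,4]:
  i=0: ✗ (lhs fails at k=0 before rhs at j=1)
  i=1: ✗ (no rhs in [2,3])
  i=2: ✗ (no rhs in [3,4])
  i=3: ✗ (lhs fails at k=3 before rhs at j=5)
  i=4: ✗ (lhs fails at k=4 before rhs at j=5)

none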